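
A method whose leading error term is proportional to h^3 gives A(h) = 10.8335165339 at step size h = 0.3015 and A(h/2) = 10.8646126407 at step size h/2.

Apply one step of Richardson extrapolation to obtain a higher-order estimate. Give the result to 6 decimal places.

10.869055

r = 3, so 2^r = 8.
Top: 8(10.8646126407) − (10.8335165339) = 76.0833845917
Divide by 2^3 − 1 = 7.
So the Richardson estimate is 10.8690549417.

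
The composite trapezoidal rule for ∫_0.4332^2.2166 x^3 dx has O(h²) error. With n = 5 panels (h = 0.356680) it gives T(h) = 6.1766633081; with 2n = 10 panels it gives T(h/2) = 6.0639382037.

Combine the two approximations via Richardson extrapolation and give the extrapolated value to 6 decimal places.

Order 2 gives 2^r = 4 and 2^r − 1 = 3.
Top: 4(6.0639382037) − (6.1766633081) = 18.0790895067
(4*6.0639382037 − 6.1766633081)/(4 − 1) = 6.0263631689

6.026363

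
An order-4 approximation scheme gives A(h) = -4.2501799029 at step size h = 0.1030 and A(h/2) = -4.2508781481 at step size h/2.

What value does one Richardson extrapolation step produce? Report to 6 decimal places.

-4.250925

The method has order 4: 2^4 = 16.
16*(-4.2508781481) − (-4.2501799029) = -63.7638704667
Divide by 2^4 − 1 = 15.
(-63.7638704667) ÷ 15 = -4.2509246978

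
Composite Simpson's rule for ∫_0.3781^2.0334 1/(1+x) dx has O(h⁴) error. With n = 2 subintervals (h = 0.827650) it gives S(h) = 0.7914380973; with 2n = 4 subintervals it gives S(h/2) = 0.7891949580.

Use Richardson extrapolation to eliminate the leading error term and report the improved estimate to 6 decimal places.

Leading term ∝ h^4; use weight 16 = 2^4.
Numerator 16·A(h/2) − A(h) = 16·0.7891949580 − 0.7914380973 = 11.8356812307
Divide by 2^4 − 1 = 15.
Result: 0.7890454154

0.789045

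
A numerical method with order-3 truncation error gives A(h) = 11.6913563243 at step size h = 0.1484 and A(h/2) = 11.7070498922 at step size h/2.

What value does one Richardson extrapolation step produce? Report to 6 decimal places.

11.709292

Leading term ∝ h^3; use weight 8 = 2^3.
Weighted: 93.6563991376 − 11.6913563243 = 81.9650428133
(8 × 11.7070498922 − 11.6913563243)/(8 − 1) = 11.7092918305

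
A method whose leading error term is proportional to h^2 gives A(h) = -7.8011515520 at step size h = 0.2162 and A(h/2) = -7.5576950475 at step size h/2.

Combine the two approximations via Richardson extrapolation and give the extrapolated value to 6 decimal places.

-7.476543

The method has order 2: 2^2 = 4.
4×(-7.5576950475) = -30.2307801900; (-30.2307801900) − (-7.8011515520) = -22.4296286380
Divide by 2^2 − 1 = 3.
Extrapolated: (-22.4296286380) / 3 = -7.4765428793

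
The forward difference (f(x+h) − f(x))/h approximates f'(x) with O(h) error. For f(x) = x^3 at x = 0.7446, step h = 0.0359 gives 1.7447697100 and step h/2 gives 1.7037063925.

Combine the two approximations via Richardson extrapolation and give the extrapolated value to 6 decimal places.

Error is O(h^1); halving h shrinks it by 2^1 = 2.
2^1 × A(h/2) = 3.4074127850; minus A(h) gives 1.6626430750.
Divide by 2^1 − 1 = 1.
So the Richardson estimate is 1.6626430750.

1.662643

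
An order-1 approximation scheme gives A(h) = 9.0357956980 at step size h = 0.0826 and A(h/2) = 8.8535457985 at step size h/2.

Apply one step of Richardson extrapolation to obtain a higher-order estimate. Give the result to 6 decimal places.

r = 1, so 2^r = 2.
2^1*A(h/2) = 17.7070915970; minus A(h) gives 8.6712958990.
R = 8.6712958990/1 = 8.6712958990

8.671296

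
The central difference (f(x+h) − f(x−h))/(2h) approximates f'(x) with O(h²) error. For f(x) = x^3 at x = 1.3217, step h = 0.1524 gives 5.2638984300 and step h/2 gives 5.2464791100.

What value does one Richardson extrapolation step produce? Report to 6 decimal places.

5.240673

The method has order 2: 2^2 = 4.
2^2 × A(h/2) = 20.9859164400; minus A(h) gives 15.7220180100.
15.7220180100 ÷ 3 = 5.2406726700
Shift from A(h/2): −0.0058064400.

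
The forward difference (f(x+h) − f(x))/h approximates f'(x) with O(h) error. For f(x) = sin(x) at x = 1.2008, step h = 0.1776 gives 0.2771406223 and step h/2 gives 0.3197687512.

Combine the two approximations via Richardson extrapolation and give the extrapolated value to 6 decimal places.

0.362397

r = 1, so 2^r = 2.
Weighted: 0.6395375024 − 0.2771406223 = 0.3623968801
Denominator 2 − 1 = 1.
(2×0.3197687512 − 0.2771406223)/(2 − 1) = 0.3623968801
Correction |R − A(h/2)| = 4.263e-02; gap |A(h/2) − A(h)| = 4.263e-02.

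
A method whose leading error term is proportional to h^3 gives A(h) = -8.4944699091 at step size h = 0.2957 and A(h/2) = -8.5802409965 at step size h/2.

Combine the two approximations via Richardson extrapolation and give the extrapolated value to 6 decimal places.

The method has order 3: 2^3 = 8.
Top: 8(-8.5802409965) − (-8.4944699091) = -60.1474580629
R = (-60.1474580629)/7 = -8.5924940090
Correction |R − A(h/2)| = 1.225e-02; gap |A(h/2) − A(h)| = 8.577e-02.

-8.592494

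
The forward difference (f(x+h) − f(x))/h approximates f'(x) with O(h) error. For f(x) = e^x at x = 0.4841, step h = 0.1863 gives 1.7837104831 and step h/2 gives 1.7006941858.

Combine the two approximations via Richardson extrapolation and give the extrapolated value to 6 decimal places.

Leading term ∝ h^1; use weight 2 = 2^1.
2·1.7006941858 − 1.7837104831 = 1.6176778885
(2·1.7006941858 − 1.7837104831)/(2 − 1) = 1.6176778885

1.617678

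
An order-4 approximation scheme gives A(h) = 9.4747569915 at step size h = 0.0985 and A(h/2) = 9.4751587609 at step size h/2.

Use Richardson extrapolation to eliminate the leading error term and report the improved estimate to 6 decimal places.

9.475186

Method order is 4; weight 2^4 = 16.
2^4×A(h/2) = 151.6025401744; minus A(h) gives 142.1277831829.
R = 142.1277831829/15 = 9.4751855455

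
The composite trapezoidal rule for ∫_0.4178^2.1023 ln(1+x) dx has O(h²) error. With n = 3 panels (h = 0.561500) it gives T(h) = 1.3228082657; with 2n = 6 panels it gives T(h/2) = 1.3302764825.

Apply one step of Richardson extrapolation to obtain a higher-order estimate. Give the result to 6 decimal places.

The method has order 2: 2^2 = 4.
2^2×A(h/2) = 5.3211059300; minus A(h) gives 3.9982976643.
(4×1.3302764825 − 1.3228082657)/(4 − 1) = 1.3327658881

1.332766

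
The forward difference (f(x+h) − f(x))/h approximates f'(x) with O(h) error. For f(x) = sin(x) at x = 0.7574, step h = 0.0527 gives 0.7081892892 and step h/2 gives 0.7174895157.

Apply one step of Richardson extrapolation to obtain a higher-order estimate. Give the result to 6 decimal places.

0.726790

Order 1 gives 2^r = 2 and 2^r − 1 = 1.
Top: 2(0.7174895157) − (0.7081892892) = 0.7267897422
Denominator 2 − 1 = 1.
0.7267897422 ÷ 1 = 0.7267897422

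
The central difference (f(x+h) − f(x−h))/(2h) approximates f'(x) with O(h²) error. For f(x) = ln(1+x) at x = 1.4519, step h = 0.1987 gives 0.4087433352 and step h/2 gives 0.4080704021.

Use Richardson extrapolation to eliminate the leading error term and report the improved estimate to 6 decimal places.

r = 2, so 2^r = 4.
Top: 4(0.4080704021) − (0.4087433352) = 1.2235382732
(4×0.4080704021 − 0.4087433352)/(4 − 1) = 0.4078460911

0.407846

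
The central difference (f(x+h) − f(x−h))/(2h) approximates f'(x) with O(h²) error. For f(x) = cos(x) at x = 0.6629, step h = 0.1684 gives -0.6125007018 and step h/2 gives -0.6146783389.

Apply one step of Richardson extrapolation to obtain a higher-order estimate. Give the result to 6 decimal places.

Error is O(h^2); halving h shrinks it by 2^2 = 4.
4·(-0.6146783389) − (-0.6125007018) = -1.8462126538
Extrapolated: (-1.8462126538) / 3 = -0.6154042179
Correction |R − A(h/2)| = 7.259e-04; gap |A(h/2) − A(h)| = 2.178e-03.

-0.615404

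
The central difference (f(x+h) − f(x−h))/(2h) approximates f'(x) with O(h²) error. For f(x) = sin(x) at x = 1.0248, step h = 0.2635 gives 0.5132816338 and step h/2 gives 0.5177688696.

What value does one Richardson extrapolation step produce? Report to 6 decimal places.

0.519265

Order 2 gives 2^r = 4 and 2^r − 1 = 3.
Numerator 4 × A(h/2) − A(h) = 4 × 0.5177688696 − 0.5132816338 = 1.5577938446
(4 × 0.5177688696 − 0.5132816338)/(4 − 1) = 0.5192646149
Shift from A(h/2): +0.0014957453.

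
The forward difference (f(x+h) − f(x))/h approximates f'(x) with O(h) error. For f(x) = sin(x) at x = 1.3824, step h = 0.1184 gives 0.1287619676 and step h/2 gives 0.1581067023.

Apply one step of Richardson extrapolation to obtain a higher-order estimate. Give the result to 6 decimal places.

Order 1 gives 2^r = 2 and 2^r − 1 = 1.
2^1·A(h/2) = 0.3162134046; minus A(h) gives 0.1874514370.
Divide by 2^1 − 1 = 1.
0.1874514370 ÷ 1 = 0.1874514370
Correction |R − A(h/2)| = 2.934e-02; gap |A(h/2) − A(h)| = 2.934e-02.

0.187451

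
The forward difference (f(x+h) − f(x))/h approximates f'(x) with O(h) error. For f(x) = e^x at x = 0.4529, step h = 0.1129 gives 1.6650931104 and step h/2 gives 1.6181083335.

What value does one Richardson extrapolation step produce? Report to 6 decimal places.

1.571124

Order 1 gives 2^r = 2 and 2^r − 1 = 1.
2 × 1.6181083335 − 1.6650931104 = 1.5711235566
Denominator 2 − 1 = 1.
Result: 1.5711235566
Shift from A(h/2): −0.0469847769.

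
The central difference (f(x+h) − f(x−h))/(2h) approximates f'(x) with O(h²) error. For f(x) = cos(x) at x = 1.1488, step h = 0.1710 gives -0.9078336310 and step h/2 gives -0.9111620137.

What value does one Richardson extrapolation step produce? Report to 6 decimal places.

-0.912271

The method has order 2: 2^2 = 4.
Difference of the inputs: -0.9111620137 − (-0.9078336310) = -0.0033283827
Divide by 2^2 − 1 = 3: (-0.0033283827)/3 = -0.0011094609
R = -0.9111620137 − 0.0011094609 = -0.9122714746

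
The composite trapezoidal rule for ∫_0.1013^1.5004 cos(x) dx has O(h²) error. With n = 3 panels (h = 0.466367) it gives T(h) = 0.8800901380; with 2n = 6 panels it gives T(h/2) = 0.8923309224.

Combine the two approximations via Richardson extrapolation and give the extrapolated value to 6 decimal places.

0.896411

Error is O(h^2); halving h shrinks it by 2^2 = 4.
Top: 4(0.8923309224) − (0.8800901380) = 2.6892335516
R = 2.6892335516/3 = 0.8964111839
Shift from A(h/2): +0.0040802615.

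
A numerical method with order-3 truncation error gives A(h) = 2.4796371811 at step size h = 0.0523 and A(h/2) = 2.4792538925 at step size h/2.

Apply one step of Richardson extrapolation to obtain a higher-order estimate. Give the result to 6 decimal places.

2.479199

Order 3 gives 2^r = 8 and 2^r − 1 = 7.
8×2.4792538925 = 19.8340311400; 19.8340311400 − 2.4796371811 = 17.3543939589
R = 17.3543939589/7 = 2.4791991370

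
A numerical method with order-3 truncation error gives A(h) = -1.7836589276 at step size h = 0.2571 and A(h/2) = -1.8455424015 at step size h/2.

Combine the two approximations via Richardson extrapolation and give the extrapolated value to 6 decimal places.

-1.854383

Error is O(h^3); halving h shrinks it by 2^3 = 8.
8 × (-1.8455424015) = -14.7643392120; subtract (-1.7836589276) → -12.9806802844
Denominator 8 − 1 = 7.
R = (-12.9806802844)/7 = -1.8543828978
Shift from A(h/2): −0.0088404963.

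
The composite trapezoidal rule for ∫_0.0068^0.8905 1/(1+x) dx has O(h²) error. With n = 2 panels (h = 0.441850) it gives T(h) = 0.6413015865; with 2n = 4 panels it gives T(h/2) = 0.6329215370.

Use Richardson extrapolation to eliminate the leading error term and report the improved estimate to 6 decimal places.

0.630128

Order 2 gives 2^r = 4 and 2^r − 1 = 3.
Numerator 4×A(h/2) − A(h) = 4×0.6329215370 − 0.6413015865 = 1.8903845615
Divide by 2^2 − 1 = 3.
Result: 0.6301281872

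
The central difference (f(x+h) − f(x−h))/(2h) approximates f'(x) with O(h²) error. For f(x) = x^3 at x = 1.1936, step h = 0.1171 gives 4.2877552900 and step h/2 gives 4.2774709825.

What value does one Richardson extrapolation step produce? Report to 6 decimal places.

Order 2 gives 2^r = 4 and 2^r − 1 = 3.
A(h/2) − A(h) = 4.2774709825 − 4.2877552900 = -0.0102843075
Correction (A(h/2) − A(h))/(4 − 1) = (-0.0102843075)/3 = -0.0034281025
R = 4.2774709825 − 0.0034281025 = 4.2740428800

4.274043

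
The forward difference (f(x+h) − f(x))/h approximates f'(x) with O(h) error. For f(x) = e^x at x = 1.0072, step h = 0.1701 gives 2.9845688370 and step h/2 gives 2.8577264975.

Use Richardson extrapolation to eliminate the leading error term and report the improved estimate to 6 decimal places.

Leading term ∝ h^1; use weight 2 = 2^1.
2×2.8577264975 = 5.7154529950; 5.7154529950 − 2.9845688370 = 2.7308841580
Denominator 2 − 1 = 1.
Extrapolated: 2.7308841580 / 1 = 2.7308841580

2.730884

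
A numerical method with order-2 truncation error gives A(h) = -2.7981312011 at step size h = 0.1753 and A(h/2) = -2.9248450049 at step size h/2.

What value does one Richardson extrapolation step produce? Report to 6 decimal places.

r = 2, so 2^r = 4.
Numerator 4 × A(h/2) − A(h) = 4 × (-2.9248450049) − (-2.7981312011) = -8.9012488185
Extrapolated: (-8.9012488185) / 3 = -2.9670829395
Correction |R − A(h/2)| = 4.224e-02; gap |A(h/2) − A(h)| = 1.267e-01.

-2.967083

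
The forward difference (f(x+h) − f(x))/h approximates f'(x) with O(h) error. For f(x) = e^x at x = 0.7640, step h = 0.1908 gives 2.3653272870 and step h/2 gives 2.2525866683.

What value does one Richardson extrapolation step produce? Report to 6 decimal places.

2.139846

Method order is 1; weight 2^1 = 2.
Weighted: 4.5051733366 − 2.3653272870 = 2.1398460496
Divide by 2^1 − 1 = 1.
Result: 2.1398460496
Correction |R − A(h/2)| = 1.127e-01; gap |A(h/2) − A(h)| = 1.127e-01.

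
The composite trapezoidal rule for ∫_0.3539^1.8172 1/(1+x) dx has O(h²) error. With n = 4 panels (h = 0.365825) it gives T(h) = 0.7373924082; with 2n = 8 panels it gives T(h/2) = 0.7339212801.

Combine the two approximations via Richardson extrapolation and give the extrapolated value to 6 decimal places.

The method has order 2: 2^2 = 4.
Weighted: 2.9356851204 − 0.7373924082 = 2.1982927122
Denominator 4 − 1 = 3.
So the Richardson estimate is 0.7327642374.

0.732764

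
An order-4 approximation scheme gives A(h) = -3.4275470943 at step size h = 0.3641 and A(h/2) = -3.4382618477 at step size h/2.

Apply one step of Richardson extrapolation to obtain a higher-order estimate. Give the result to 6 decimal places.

Leading term ∝ h^4; use weight 16 = 2^4.
16 × (-3.4382618477) = -55.0121895632; (-55.0121895632) − (-3.4275470943) = -51.5846424689
Denominator 16 − 1 = 15.
Result: -3.4389761646
Gap between inputs: 1.071e-02; correction applied: −0.0007143169.

-3.438976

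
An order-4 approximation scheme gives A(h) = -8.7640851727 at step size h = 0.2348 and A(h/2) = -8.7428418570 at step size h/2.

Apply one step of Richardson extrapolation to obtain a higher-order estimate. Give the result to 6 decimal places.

-8.741426

Error is O(h^4); halving h shrinks it by 2^4 = 16.
Numerator 16 × A(h/2) − A(h) = 16 × (-8.7428418570) − (-8.7640851727) = -131.1213845393
Denominator 16 − 1 = 15.
So the Richardson estimate is -8.7414256360.
Correction |R − A(h/2)| = 1.416e-03; gap |A(h/2) − A(h)| = 2.124e-02.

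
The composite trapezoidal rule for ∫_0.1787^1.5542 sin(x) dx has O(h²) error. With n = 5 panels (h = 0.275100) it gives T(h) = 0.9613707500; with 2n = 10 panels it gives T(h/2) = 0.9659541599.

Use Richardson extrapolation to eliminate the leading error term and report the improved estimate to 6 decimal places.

Error is O(h^2); halving h shrinks it by 2^2 = 4.
4*0.9659541599 = 3.8638166396; subtract 0.9613707500 → 2.9024458896
R = 2.9024458896/3 = 0.9674819632
Shift from A(h/2): +0.0015278033.

0.967482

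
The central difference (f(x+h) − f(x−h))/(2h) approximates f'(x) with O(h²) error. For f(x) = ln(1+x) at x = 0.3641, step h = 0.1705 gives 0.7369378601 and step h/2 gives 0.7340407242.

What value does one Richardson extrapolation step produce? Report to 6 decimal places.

The method has order 2: 2^2 = 4.
A(h/2) − A(h) = 0.7340407242 − 0.7369378601 = -0.0028971359
Divide by 2^2 − 1 = 3: (-0.0028971359)/3 = -0.0009657120
R = A(h/2) + (A(h/2) − A(h))/3 = 0.7340407242 − 0.0009657120 = 0.7330750122
Gap between inputs: 2.897e-03; correction applied: −0.0009657120.

0.733075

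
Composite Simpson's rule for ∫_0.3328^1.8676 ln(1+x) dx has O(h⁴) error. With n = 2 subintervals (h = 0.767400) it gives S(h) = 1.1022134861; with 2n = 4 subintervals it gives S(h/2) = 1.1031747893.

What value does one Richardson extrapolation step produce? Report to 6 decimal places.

Method order is 4; weight 2^4 = 16.
Top: 16(1.1031747893) − (1.1022134861) = 16.5485831427
R = 16.5485831427/15 = 1.1032388762

1.103239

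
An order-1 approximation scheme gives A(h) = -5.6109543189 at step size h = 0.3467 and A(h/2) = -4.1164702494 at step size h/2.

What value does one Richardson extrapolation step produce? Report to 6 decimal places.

-2.621986

With r = 1 the leading error scales as h^1, so the weight is 2^1 = 2.
Weighted: (-8.2329404988) − (-5.6109543189) = -2.6219861799
Denominator 2 − 1 = 1.
Result: -2.6219861799
Gap between inputs: 1.494e+00; correction applied: +1.4944840695.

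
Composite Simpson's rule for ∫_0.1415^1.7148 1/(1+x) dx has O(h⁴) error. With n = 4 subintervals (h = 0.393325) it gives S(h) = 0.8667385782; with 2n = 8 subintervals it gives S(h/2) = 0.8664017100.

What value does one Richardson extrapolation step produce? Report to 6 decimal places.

Method order is 4; weight 2^4 = 16.
16×0.8664017100 − 0.8667385782 = 12.9956887818
R = 12.9956887818/15 = 0.8663792521

0.866379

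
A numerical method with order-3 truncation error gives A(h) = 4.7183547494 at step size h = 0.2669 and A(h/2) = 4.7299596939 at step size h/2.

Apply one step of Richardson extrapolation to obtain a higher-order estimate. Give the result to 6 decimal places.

4.731618

r = 3: numerator weight 8, denominator 7.
8·4.7299596939 = 37.8396775512; 37.8396775512 − 4.7183547494 = 33.1213228018
Denominator 8 − 1 = 7.
So the Richardson estimate is 4.7316175431.
Correction |R − A(h/2)| = 1.658e-03; gap |A(h/2) − A(h)| = 1.160e-02.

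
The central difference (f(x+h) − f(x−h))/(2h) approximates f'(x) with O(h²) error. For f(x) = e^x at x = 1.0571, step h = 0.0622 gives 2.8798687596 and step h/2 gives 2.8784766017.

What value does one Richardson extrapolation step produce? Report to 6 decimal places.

2.878013

With r = 2 the leading error scales as h^2, so the weight is 2^2 = 4.
2^2·A(h/2) = 11.5139064068; minus A(h) gives 8.6340376472.
Divide by 2^2 − 1 = 3.
(4·2.8784766017 − 2.8798687596)/(4 − 1) = 2.8780125491
Shift from A(h/2): −0.0004640526.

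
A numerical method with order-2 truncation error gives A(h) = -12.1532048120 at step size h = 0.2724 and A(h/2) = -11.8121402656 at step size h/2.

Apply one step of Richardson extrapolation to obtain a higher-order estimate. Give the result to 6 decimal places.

Leading term ∝ h^2; use weight 4 = 2^2.
Numerator 4×A(h/2) − A(h) = 4×(-11.8121402656) − (-12.1532048120) = -35.0953562504
Extrapolated: (-35.0953562504) / 3 = -11.6984520835

-11.698452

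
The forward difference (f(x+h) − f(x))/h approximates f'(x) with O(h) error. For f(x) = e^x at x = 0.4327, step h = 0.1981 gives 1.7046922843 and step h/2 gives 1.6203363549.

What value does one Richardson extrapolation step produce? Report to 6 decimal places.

1.535980

Error is O(h^1); halving h shrinks it by 2^1 = 2.
2^1*A(h/2) = 3.2406727098; minus A(h) gives 1.5359804255.
Divide by 2^1 − 1 = 1.
(2*1.6203363549 − 1.7046922843)/(2 − 1) = 1.5359804255
Gap between inputs: 8.436e-02; correction applied: −0.0843559294.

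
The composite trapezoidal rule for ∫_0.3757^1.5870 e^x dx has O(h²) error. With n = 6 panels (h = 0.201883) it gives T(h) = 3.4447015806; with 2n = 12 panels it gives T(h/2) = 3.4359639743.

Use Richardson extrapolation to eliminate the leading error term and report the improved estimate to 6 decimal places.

3.433051

Method order is 2; weight 2^2 = 4.
Weighted: 13.7438558972 − 3.4447015806 = 10.2991543166
Denominator 4 − 1 = 3.
Result: 3.4330514389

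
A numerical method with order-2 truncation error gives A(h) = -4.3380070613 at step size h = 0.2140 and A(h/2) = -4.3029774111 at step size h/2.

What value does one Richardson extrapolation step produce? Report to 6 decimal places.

Leading term ∝ h^2; use weight 4 = 2^2.
Numerator 4*A(h/2) − A(h) = 4*(-4.3029774111) − (-4.3380070613) = -12.8739025831
(-12.8739025831) ÷ 3 = -4.2913008610

-4.291301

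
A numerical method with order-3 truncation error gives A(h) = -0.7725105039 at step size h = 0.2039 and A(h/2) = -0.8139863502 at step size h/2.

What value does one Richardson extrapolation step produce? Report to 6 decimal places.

-0.819911

The method has order 3: 2^3 = 8.
2^3*A(h/2) = -6.5118908016; minus A(h) gives -5.7393802977.
Denominator 8 − 1 = 7.
(-5.7393802977) ÷ 7 = -0.8199114711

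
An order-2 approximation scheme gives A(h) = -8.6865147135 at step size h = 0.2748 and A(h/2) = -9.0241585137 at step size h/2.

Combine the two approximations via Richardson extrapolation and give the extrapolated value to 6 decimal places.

Leading term ∝ h^2; use weight 4 = 2^2.
4×(-9.0241585137) − (-8.6865147135) = -27.4101193413
(-27.4101193413) ÷ 3 = -9.1367064471

-9.136706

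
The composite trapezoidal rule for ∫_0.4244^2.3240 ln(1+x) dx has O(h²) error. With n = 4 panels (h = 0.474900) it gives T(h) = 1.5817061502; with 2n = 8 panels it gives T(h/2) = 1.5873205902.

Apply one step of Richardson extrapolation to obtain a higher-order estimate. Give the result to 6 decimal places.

1.589192

With r = 2 the leading error scales as h^2, so the weight is 2^2 = 4.
4*1.5873205902 = 6.3492823608; 6.3492823608 − 1.5817061502 = 4.7675762106
Divide by 2^2 − 1 = 3.
So the Richardson estimate is 1.5891920702.
Correction |R − A(h/2)| = 1.871e-03; gap |A(h/2) − A(h)| = 5.614e-03.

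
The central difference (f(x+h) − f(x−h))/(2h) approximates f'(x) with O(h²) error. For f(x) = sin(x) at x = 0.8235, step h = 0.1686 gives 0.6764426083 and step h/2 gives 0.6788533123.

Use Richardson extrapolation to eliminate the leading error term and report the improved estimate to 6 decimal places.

Order 2 gives 2^r = 4 and 2^r − 1 = 3.
4*0.6788533123 − 0.6764426083 = 2.0389706409
Divide by 2^2 − 1 = 3.
Result: 0.6796568803
Correction |R − A(h/2)| = 8.036e-04; gap |A(h/2) − A(h)| = 2.411e-03.

0.679657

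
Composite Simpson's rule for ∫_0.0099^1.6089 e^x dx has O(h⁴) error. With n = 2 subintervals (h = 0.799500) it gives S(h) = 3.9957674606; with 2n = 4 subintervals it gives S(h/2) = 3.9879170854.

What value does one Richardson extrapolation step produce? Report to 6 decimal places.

The method has order 4: 2^4 = 16.
Weighted: 63.8066733664 − 3.9957674606 = 59.8109059058
Divide by 2^4 − 1 = 15.
R = 59.8109059058/15 = 3.9873937271

3.987394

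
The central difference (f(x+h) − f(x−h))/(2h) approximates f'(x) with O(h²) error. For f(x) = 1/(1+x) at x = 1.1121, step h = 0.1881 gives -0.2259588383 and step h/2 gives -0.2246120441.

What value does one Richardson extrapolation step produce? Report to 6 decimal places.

r = 2: numerator weight 4, denominator 3.
4·(-0.2246120441) − (-0.2259588383) = -0.6724893381
Divide by 2^2 − 1 = 3.
Extrapolated: (-0.6724893381) / 3 = -0.2241631127

-0.224163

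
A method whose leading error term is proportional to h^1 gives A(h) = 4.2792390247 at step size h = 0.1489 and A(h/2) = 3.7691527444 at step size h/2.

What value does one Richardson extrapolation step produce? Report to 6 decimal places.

r = 1, so 2^r = 2.
Numerator 2*A(h/2) − A(h) = 2*3.7691527444 − 4.2792390247 = 3.2590664641
3.2590664641 ÷ 1 = 3.2590664641
Correction |R − A(h/2)| = 5.101e-01; gap |A(h/2) − A(h)| = 5.101e-01.

3.259066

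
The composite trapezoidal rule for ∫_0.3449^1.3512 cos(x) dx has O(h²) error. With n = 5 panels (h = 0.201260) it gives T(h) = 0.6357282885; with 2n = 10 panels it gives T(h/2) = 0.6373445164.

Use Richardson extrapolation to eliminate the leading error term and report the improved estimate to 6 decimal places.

0.637883

With r = 2 the leading error scales as h^2, so the weight is 2^2 = 4.
4*0.6373445164 = 2.5493780656; subtract 0.6357282885 → 1.9136497771
1.9136497771 ÷ 3 = 0.6378832590
Gap between inputs: 1.616e-03; correction applied: +0.0005387426.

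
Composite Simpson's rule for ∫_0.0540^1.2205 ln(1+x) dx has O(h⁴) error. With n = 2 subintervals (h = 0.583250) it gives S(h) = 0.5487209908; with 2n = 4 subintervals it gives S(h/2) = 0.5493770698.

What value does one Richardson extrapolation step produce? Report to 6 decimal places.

With r = 4 the leading error scales as h^4, so the weight is 2^4 = 16.
16 × 0.5493770698 = 8.7900331168; 8.7900331168 − 0.5487209908 = 8.2413121260
R = 8.2413121260/15 = 0.5494208084
Gap between inputs: 6.561e-04; correction applied: +0.0000437386.

0.549421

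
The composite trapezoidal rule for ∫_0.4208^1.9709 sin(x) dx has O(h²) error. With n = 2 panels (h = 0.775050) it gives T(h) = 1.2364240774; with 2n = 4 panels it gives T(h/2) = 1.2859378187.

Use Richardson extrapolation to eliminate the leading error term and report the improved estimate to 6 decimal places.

1.302442

With r = 2 the leading error scales as h^2, so the weight is 2^2 = 4.
Numerator 4·A(h/2) − A(h) = 4·1.2859378187 − 1.2364240774 = 3.9073271974
Denominator 4 − 1 = 3.
3.9073271974 ÷ 3 = 1.3024423991
Shift from A(h/2): +0.0165045804.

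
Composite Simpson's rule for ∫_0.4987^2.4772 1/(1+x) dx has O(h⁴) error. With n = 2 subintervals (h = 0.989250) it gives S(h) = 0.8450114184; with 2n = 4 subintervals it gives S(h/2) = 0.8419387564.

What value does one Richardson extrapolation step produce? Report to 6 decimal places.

Order 4 gives 2^r = 16 and 2^r − 1 = 15.
Weighted: 13.4710201024 − 0.8450114184 = 12.6260086840
Divide by 2^4 − 1 = 15.
R = 12.6260086840/15 = 0.8417339123
Correction |R − A(h/2)| = 2.048e-04; gap |A(h/2) − A(h)| = 3.073e-03.

0.841734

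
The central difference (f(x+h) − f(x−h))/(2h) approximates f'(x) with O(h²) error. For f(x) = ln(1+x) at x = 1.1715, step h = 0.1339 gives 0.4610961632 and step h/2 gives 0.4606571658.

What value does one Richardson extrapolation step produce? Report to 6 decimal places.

Error is O(h^2); halving h shrinks it by 2^2 = 4.
A(h/2) − A(h) = 0.4606571658 − 0.4610961632 = -0.0004389974
Correction (A(h/2) − A(h))/(4 − 1) = (-0.0004389974)/3 = -0.0001463325
R = 0.4606571658 − 0.0001463325 = 0.4605108333

0.460511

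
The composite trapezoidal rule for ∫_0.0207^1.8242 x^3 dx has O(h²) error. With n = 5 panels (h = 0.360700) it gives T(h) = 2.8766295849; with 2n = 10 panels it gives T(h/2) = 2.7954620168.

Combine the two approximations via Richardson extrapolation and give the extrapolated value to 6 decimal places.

r = 2: numerator weight 4, denominator 3.
Numerator 4×A(h/2) − A(h) = 4×2.7954620168 − 2.8766295849 = 8.3052184823
Denominator 4 − 1 = 3.
R = 8.3052184823/3 = 2.7684061608

2.768406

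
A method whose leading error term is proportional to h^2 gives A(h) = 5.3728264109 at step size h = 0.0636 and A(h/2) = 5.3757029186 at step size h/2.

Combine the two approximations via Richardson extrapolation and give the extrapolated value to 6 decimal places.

5.376662

r = 2, so 2^r = 4.
Numerator 4 × A(h/2) − A(h) = 4 × 5.3757029186 − 5.3728264109 = 16.1299852635
Denominator 4 − 1 = 3.
So the Richardson estimate is 5.3766617545.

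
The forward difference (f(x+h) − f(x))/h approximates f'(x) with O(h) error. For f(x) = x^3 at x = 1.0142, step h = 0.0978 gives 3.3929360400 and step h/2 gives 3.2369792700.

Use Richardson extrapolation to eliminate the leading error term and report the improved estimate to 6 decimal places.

Error is O(h^1); halving h shrinks it by 2^1 = 2.
2×3.2369792700 − 3.3929360400 = 3.0810225000
Divide by 2^1 − 1 = 1.
So the Richardson estimate is 3.0810225000.
Correction |R − A(h/2)| = 1.560e-01; gap |A(h/2) − A(h)| = 1.560e-01.

3.081022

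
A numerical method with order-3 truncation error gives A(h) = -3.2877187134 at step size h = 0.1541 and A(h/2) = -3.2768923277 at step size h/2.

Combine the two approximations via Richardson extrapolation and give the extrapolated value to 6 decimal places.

Method order is 3; weight 2^3 = 8.
2^3·A(h/2) = -26.2151386216; minus A(h) gives -22.9274199082.
Denominator 8 − 1 = 7.
R = (-22.9274199082)/7 = -3.2753457012

-3.275346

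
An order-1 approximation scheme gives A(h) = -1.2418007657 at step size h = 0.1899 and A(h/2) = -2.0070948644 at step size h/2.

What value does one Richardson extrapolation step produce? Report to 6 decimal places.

-2.772389

With r = 1 the leading error scales as h^1, so the weight is 2^1 = 2.
Difference of the inputs: -2.0070948644 − (-1.2418007657) = -0.7652940987
Divide by 2^1 − 1 = 1: (-0.7652940987)/1 = -0.7652940987
R = A(h/2) + (A(h/2) − A(h))/1 = -2.0070948644 − 0.7652940987 = -2.7723889631
Correction |R − A(h/2)| = 7.653e-01; gap |A(h/2) − A(h)| = 7.653e-01.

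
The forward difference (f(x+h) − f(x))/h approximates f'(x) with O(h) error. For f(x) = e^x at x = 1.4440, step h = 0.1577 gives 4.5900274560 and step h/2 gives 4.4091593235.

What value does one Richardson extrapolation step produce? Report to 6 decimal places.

Method order is 1; weight 2^1 = 2.
Numerator 2*A(h/2) − A(h) = 2*4.4091593235 − 4.5900274560 = 4.2282911910
Divide by 2^1 − 1 = 1.
4.2282911910 ÷ 1 = 4.2282911910
Gap between inputs: 1.809e-01; correction applied: −0.1808681325.

4.228291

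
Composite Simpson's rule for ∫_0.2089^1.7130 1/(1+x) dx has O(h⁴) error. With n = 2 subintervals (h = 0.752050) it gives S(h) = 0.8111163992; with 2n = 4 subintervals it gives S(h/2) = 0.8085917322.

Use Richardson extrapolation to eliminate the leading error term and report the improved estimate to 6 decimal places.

0.808423

Order 4 gives 2^r = 16 and 2^r − 1 = 15.
Weighted: 12.9374677152 − 0.8111163992 = 12.1263513160
Divide by 2^4 − 1 = 15.
Result: 0.8084234211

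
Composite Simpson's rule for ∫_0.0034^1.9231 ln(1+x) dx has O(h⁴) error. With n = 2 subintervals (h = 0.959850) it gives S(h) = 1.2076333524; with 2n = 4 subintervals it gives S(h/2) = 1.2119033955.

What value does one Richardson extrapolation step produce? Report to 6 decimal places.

r = 4, so 2^r = 16.
Top: 16(1.2119033955) − (1.2076333524) = 18.1828209756
Divide by 2^4 − 1 = 15.
18.1828209756 ÷ 15 = 1.2121880650
Shift from A(h/2): +0.0002846695.

1.212188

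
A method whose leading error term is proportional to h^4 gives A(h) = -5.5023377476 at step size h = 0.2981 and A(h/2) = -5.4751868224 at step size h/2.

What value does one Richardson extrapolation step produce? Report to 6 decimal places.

-5.473377

Order 4 gives 2^r = 16 and 2^r − 1 = 15.
16·(-5.4751868224) = -87.6029891584; subtract (-5.5023377476) → -82.1006514108
Divide by 2^4 − 1 = 15.
Extrapolated: (-82.1006514108) / 15 = -5.4733767607
Gap between inputs: 2.715e-02; correction applied: +0.0018100617.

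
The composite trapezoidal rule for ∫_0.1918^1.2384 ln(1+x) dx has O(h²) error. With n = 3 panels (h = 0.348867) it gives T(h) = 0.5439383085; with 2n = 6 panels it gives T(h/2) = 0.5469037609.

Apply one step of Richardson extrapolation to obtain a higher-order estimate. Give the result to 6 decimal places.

0.547892

Error is O(h^2); halving h shrinks it by 2^2 = 4.
4 × 0.5469037609 − 0.5439383085 = 1.6436767351
Denominator 4 − 1 = 3.
R = 1.6436767351/3 = 0.5478922450
Shift from A(h/2): +0.0009884841.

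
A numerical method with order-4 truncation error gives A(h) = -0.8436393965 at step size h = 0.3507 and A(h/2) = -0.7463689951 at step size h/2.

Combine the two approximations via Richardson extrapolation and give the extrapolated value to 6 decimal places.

-0.739884

Error is O(h^4); halving h shrinks it by 2^4 = 16.
A(h/2) − A(h) = -0.7463689951 − (-0.8436393965) = 0.0972704014
Correction (A(h/2) − A(h))/(16 − 1) = 0.0972704014/15 = 0.0064846934
R = A(h/2) + (A(h/2) − A(h))/15 = -0.7463689951 + 0.0064846934 = -0.7398843017
Correction |R − A(h/2)| = 6.485e-03; gap |A(h/2) − A(h)| = 9.727e-02.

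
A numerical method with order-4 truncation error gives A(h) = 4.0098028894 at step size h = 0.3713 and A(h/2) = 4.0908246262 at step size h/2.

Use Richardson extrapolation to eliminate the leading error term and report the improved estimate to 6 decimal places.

4.096226

The method has order 4: 2^4 = 16.
Numerator 16×A(h/2) − A(h) = 16×4.0908246262 − 4.0098028894 = 61.4433911298
Denominator 16 − 1 = 15.
R = 61.4433911298/15 = 4.0962260753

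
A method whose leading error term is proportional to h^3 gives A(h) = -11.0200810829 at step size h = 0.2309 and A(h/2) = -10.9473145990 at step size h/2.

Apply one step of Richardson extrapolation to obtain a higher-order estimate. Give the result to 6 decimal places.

-10.936919

Error is O(h^3); halving h shrinks it by 2^3 = 8.
Weighted: (-87.5785167920) − (-11.0200810829) = -76.5584357091
Extrapolated: (-76.5584357091) / 7 = -10.9369193870
Shift from A(h/2): +0.0103952120.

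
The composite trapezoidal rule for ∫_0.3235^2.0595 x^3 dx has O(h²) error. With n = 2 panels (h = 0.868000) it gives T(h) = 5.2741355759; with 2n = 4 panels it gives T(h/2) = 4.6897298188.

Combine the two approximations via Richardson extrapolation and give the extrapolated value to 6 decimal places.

With r = 2 the leading error scales as h^2, so the weight is 2^2 = 4.
4·4.6897298188 = 18.7589192752; 18.7589192752 − 5.2741355759 = 13.4847836993
Denominator 4 − 1 = 3.
So the Richardson estimate is 4.4949278998.

4.494928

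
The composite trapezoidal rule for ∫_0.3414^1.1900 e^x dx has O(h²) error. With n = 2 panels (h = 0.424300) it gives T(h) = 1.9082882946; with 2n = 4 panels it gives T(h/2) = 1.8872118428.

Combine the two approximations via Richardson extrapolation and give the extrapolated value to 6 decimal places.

r = 2, so 2^r = 4.
Difference of the inputs: 1.8872118428 − 1.9082882946 = -0.0210764518
Correction (A(h/2) − A(h))/(4 − 1) = (-0.0210764518)/3 = -0.0070254839
R = A(h/2) + (A(h/2) − A(h))/3 = 1.8872118428 − 0.0070254839 = 1.8801863589
Correction |R − A(h/2)| = 7.025e-03; gap |A(h/2) − A(h)| = 2.108e-02.

1.880186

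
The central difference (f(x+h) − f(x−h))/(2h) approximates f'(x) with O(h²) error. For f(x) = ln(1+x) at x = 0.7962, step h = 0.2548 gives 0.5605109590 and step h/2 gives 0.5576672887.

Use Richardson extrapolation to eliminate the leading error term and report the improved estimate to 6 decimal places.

0.556719

Order 2 gives 2^r = 4 and 2^r − 1 = 3.
4×0.5576672887 = 2.2306691548; 2.2306691548 − 0.5605109590 = 1.6701581958
Divide by 2^2 − 1 = 3.
Result: 0.5567193986
Correction |R − A(h/2)| = 9.479e-04; gap |A(h/2) − A(h)| = 2.844e-03.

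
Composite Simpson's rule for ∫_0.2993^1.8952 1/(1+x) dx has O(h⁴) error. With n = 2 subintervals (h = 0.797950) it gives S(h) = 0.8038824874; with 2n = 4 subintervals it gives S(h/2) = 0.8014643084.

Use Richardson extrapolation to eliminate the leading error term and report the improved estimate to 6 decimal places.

0.801303

With r = 4 the leading error scales as h^4, so the weight is 2^4 = 16.
Numerator 16·A(h/2) − A(h) = 16·0.8014643084 − 0.8038824874 = 12.0195464470
Divide by 2^4 − 1 = 15.
Extrapolated: 12.0195464470 / 15 = 0.8013030965
Correction |R − A(h/2)| = 1.612e-04; gap |A(h/2) − A(h)| = 2.418e-03.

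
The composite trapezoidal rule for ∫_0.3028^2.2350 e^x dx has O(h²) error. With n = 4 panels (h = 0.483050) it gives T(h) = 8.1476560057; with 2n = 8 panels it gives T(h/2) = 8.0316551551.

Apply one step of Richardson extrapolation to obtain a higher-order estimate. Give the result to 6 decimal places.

7.992988

Leading term ∝ h^2; use weight 4 = 2^2.
Top: 4(8.0316551551) − (8.1476560057) = 23.9789646147
Divide by 2^2 − 1 = 3.
Extrapolated: 23.9789646147 / 3 = 7.9929882049
Correction |R − A(h/2)| = 3.867e-02; gap |A(h/2) − A(h)| = 1.160e-01.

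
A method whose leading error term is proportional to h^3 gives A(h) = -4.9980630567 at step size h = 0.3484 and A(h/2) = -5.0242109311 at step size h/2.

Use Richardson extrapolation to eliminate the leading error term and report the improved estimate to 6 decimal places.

-5.027946

r = 3, so 2^r = 8.
A(h/2) − A(h) = -5.0242109311 − (-4.9980630567) = -0.0261478744
Correction (A(h/2) − A(h))/(8 − 1) = (-0.0261478744)/7 = -0.0037354106
R = -5.0242109311 − 0.0037354106 = -5.0279463417
Correction |R − A(h/2)| = 3.735e-03; gap |A(h/2) − A(h)| = 2.615e-02.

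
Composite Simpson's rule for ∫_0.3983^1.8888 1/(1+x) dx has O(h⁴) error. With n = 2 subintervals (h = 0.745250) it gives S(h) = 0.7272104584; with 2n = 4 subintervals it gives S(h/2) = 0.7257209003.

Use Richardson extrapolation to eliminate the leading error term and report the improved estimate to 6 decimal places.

0.725622

With r = 4 the leading error scales as h^4, so the weight is 2^4 = 16.
Difference of the inputs: 0.7257209003 − 0.7272104584 = -0.0014895581
Correction (A(h/2) − A(h))/(16 − 1) = (-0.0014895581)/15 = -0.0000993039
R = 0.7257209003 − 0.0000993039 = 0.7256215964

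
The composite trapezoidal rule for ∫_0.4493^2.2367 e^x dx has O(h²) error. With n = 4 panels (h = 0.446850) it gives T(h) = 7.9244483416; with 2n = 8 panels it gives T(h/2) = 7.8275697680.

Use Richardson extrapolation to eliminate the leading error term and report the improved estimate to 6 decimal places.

Leading term ∝ h^2; use weight 4 = 2^2.
Difference of the inputs: 7.8275697680 − 7.9244483416 = -0.0968785736
Divide by 2^2 − 1 = 3: (-0.0968785736)/3 = -0.0322928579
R = A(h/2) + (A(h/2) − A(h))/3 = 7.8275697680 − 0.0322928579 = 7.7952769101

7.795277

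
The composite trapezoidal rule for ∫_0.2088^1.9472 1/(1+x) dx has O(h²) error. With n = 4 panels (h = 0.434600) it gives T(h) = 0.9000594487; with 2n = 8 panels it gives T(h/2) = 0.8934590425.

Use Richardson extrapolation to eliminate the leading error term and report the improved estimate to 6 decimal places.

0.891259

Leading term ∝ h^2; use weight 4 = 2^2.
4*0.8934590425 − 0.9000594487 = 2.6737767213
Extrapolated: 2.6737767213 / 3 = 0.8912589071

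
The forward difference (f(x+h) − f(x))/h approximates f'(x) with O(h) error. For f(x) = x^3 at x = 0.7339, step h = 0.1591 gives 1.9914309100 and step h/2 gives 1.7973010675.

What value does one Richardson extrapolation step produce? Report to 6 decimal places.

Order 1 gives 2^r = 2 and 2^r − 1 = 1.
Numerator 2 × A(h/2) − A(h) = 2 × 1.7973010675 − 1.9914309100 = 1.6031712250
Divide by 2^1 − 1 = 1.
So the Richardson estimate is 1.6031712250.

1.603171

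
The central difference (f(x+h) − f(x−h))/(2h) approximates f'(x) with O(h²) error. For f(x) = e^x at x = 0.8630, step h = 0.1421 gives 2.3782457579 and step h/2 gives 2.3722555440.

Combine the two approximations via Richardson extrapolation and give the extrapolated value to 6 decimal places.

Leading term ∝ h^2; use weight 4 = 2^2.
Numerator 4 × A(h/2) − A(h) = 4 × 2.3722555440 − 2.3782457579 = 7.1107764181
Extrapolated: 7.1107764181 / 3 = 2.3702588060
Correction |R − A(h/2)| = 1.997e-03; gap |A(h/2) − A(h)| = 5.990e-03.

2.370259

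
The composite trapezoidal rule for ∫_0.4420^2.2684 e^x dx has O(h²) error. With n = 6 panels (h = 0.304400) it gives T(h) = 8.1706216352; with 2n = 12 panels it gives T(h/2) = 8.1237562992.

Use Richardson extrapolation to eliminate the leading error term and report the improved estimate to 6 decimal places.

Error is O(h^2); halving h shrinks it by 2^2 = 4.
Top: 4(8.1237562992) − (8.1706216352) = 24.3244035616
Divide by 2^2 − 1 = 3.
So the Richardson estimate is 8.1081345205.

8.108135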